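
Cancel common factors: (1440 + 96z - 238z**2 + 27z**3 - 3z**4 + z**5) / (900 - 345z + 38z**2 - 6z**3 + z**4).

(-8 - 2z + z**2)/(-5 + z)

By polynomial division,
  z**5 - 3z**4 + 27z**3 - 238z**2 + 96z + 1440 = (z + 3)(z**4 - 6z**3 + 38z**2 - 345z + 900) + (7z**3 - 7z**2 + 231z - 1260)
  z**4 - 6z**3 + 38z**2 - 345z + 900 = ((1/7)z - 5/7)(7z**3 - 7z**2 + 231z - 1260) + (0)
Last nonzero remainder: 7z**3 - 7z**2 + 231z - 1260. Dividing through by 7 gives the monic gcd z**3 - z**2 + 33z - 180.
Cancel z**3 - z**2 + 33z - 180 from numerator and denominator to get the reduced form.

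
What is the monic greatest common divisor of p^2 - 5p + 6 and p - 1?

Apply the Euclidean algorithm:
  p^2 - 5p + 6 = (p - 4)(p - 1) + (2)
  p - 1 = ((1/2)p - 1/2)(2) + (0)
The last nonzero remainder is the constant 2, so the polynomials are coprime and gcd = 1.

1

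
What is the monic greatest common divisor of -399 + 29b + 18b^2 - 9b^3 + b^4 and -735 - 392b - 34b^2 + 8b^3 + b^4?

By polynomial division,
  b^4 - 9b^3 + 18b^2 + 29b - 399 = (b^4 + 8b^3 - 34b^2 - 392b - 735) + (-17b^3 + 52b^2 + 421b + 336)
  b^4 + 8b^3 - 34b^2 - 392b - 735 = (-(1/17)b - 188/289)(-17b^3 + 52b^2 + 421b + 336) + ((7107/289)b^2 - (28428/289)b - 149247/289)
  -17b^3 + 52b^2 + 421b + 336 = (-(4913/7107)b - 4624/7107)((7107/289)b^2 - (28428/289)b - 149247/289) + (0)
Last nonzero remainder: (7107/289)b^2 - (28428/289)b - 149247/289. Dividing through by 7107/289 gives the monic gcd b^2 - 4b - 21.

-21 - 4b + b^2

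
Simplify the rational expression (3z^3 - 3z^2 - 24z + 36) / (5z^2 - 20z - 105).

(3z^2 - 12z + 12)/(5z - 35)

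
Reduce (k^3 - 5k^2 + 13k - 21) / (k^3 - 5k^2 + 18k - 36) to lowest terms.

Repeated division with remainder:
  k^3 - 5k^2 + 13k - 21 = (k^3 - 5k^2 + 18k - 36) + (-5k + 15)
  k^3 - 5k^2 + 18k - 36 = (-(1/5)k^2 + (2/5)k - 12/5)(-5k + 15) + (0)
Last nonzero remainder: -5k + 15. Dividing through by -5 gives the monic gcd k - 3.
Cancel k - 3 from numerator and denominator to get the reduced form.

(k^2 - 2k + 7)/(k^2 - 2k + 12)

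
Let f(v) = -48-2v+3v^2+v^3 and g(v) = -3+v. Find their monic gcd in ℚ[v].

Euclidean algorithm in ℚ[v]:
  v^3+3v^2-2v-48 = (v^2+6v+16)(v-3) + (0)
The last nonzero remainder v-3 is already monic.

-3+v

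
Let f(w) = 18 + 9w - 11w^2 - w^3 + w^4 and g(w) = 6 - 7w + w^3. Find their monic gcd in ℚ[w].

Apply the Euclidean algorithm:
  w^4 - w^3 - 11w^2 + 9w + 18 = (w - 1)(w^3 - 7w + 6) + (-4w^2 - 4w + 24)
  w^3 - 7w + 6 = (-(1/4)w + 1/4)(-4w^2 - 4w + 24) + (0)
Last nonzero remainder: -4w^2 - 4w + 24. Dividing through by -4 gives the monic gcd w^2 + w - 6.

-6 + w + w^2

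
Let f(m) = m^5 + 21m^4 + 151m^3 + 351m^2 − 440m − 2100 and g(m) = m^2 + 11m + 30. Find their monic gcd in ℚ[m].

Apply the Euclidean algorithm:
  m^5 + 21m^4 + 151m^3 + 351m^2 − 440m − 2100 = (m^3 + 10m^2 + 11m − 70)(m^2 + 11m + 30) + (0)
The last nonzero remainder m^2 + 11m + 30 is already monic.

m^2 + 11m + 30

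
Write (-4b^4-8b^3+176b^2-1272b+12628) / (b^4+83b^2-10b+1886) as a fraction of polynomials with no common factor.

(-4b^2-16b+308)/(b^2+2b+46)

By polynomial division,
  -4b^4-8b^3+176b^2-1272b+12628 = (-4)(b^4+83b^2-10b+1886) + (-8b^3+508b^2-1312b+20172)
  b^4+83b^2-10b+1886 = (-(1/8)b-127/16)(-8b^3+508b^2-1312b+20172) + ((15805/4)b^2-(15805/2)b+648005/4)
  -8b^3+508b^2-1312b+20172 = (-(32/15805)b+1968/15805)((15805/4)b^2-(15805/2)b+648005/4) + (0)
Last nonzero remainder: (15805/4)b^2-(15805/2)b+648005/4. Dividing through by 15805/4 gives the monic gcd b^2-2b+41.
Cancel b^2-2b+41 from numerator and denominator to get the reduced form.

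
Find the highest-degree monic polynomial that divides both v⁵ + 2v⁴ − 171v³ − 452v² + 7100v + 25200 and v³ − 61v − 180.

v² − 5v − 36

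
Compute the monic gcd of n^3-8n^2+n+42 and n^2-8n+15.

Repeated division with remainder:
  n^3-8n^2+n+42 = (n)(n^2-8n+15) + (-14n+42)
  n^2-8n+15 = (-(1/14)n+5/14)(-14n+42) + (0)
Last nonzero remainder: -14n+42. Dividing through by -14 gives the monic gcd n-3.

n-3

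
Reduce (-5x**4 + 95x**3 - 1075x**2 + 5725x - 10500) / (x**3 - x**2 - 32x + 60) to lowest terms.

Apply the Euclidean algorithm:
  -5x**4 + 95x**3 - 1075x**2 + 5725x - 10500 = (-5x + 90)(x**3 - x**2 - 32x + 60) + (-1145x**2 + 8905x - 15900)
  x**3 - x**2 - 32x + 60 = (-(1/1145)x - 1552/262205)(-1145x**2 + 8905x - 15900) + ((357780/52441)x - 1788900/52441)
  -1145x**2 + 8905x - 15900 = (-(12008989/71556)x + 2779373/5963)((357780/52441)x - 1788900/52441) + (0)
Last nonzero remainder: (357780/52441)x - 1788900/52441. Dividing through by 357780/52441 gives the monic gcd x - 5.
Cancel x - 5 from numerator and denominator to get the reduced form.

(-5x**3 + 70x**2 - 725x + 2100)/(x**2 + 4x - 12)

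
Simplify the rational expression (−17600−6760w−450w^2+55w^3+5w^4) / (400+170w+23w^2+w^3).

(−220−35w+5w^2)/(5+w)

By polynomial division,
  5w^4+55w^3−450w^2−6760w−17600 = (5w−60)(w^3+23w^2+170w+400) + (80w^2+1440w+6400)
  w^3+23w^2+170w+400 = ((1/80)w+1/16)(80w^2+1440w+6400) + (0)
Last nonzero remainder: 80w^2+1440w+6400. Dividing through by 80 gives the monic gcd w^2+18w+80.
Cancel w^2+18w+80 from numerator and denominator to get the reduced form.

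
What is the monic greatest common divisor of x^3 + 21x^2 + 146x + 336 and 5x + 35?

By polynomial division,
  x^3 + 21x^2 + 146x + 336 = ((1/5)x^2 + (14/5)x + 48/5)(5x + 35) + (0)
Last nonzero remainder: 5x + 35. Dividing through by 5 gives the monic gcd x + 7.

x + 7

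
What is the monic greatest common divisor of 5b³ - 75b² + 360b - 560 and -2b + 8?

Apply the Euclidean algorithm:
  5b³ - 75b² + 360b - 560 = (-(5/2)b² + (55/2)b - 70)(-2b + 8) + (0)
Last nonzero remainder: -2b + 8. Dividing through by -2 gives the monic gcd b - 4.

b - 4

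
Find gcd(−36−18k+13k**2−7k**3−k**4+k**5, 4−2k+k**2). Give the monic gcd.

4−2k+k**2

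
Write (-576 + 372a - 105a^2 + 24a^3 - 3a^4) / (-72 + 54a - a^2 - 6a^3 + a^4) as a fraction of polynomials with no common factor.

(-48 + 3a - 3a^2)/(-6 + a + a^2)

Apply the Euclidean algorithm:
  -3a^4 + 24a^3 - 105a^2 + 372a - 576 = (-3)(a^4 - 6a^3 - a^2 + 54a - 72) + (6a^3 - 108a^2 + 534a - 792)
  a^4 - 6a^3 - a^2 + 54a - 72 = ((1/6)a + 2)(6a^3 - 108a^2 + 534a - 792) + (126a^2 - 882a + 1512)
  6a^3 - 108a^2 + 534a - 792 = ((1/21)a - 11/21)(126a^2 - 882a + 1512) + (0)
Last nonzero remainder: 126a^2 - 882a + 1512. Dividing through by 126 gives the monic gcd a^2 - 7a + 12.
Cancel a^2 - 7a + 12 from numerator and denominator to get the reduced form.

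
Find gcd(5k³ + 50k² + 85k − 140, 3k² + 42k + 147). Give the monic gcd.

k + 7

Repeated division with remainder:
  5k³ + 50k² + 85k − 140 = ((5/3)k − 20/3)(3k² + 42k + 147) + (120k + 840)
  3k² + 42k + 147 = ((1/40)k + 7/40)(120k + 840) + (0)
Last nonzero remainder: 120k + 840. Dividing through by 120 gives the monic gcd k + 7.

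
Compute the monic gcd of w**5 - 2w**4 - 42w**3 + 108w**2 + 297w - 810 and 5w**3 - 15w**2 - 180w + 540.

w**2 + 3w - 18

Apply the Euclidean algorithm:
  w**5 - 2w**4 - 42w**3 + 108w**2 + 297w - 810 = ((1/5)w**2 + (1/5)w - 3/5)(5w**3 - 15w**2 - 180w + 540) + (27w**2 + 81w - 486)
  5w**3 - 15w**2 - 180w + 540 = ((5/27)w - 10/9)(27w**2 + 81w - 486) + (0)
Last nonzero remainder: 27w**2 + 81w - 486. Dividing through by 27 gives the monic gcd w**2 + 3w - 18.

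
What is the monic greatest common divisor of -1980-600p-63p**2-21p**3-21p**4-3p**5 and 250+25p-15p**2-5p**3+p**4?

10+5p+p**2

Repeated division with remainder:
  -3p**5-21p**4-21p**3-63p**2-600p-1980 = (-3p-36)(p**4-5p**3-15p**2+25p+250) + (-246p**3-528p**2+1050p+7020)
  p**4-5p**3-15p**2+25p+250 = (-(1/246)p+293/10086)(-246p**3-528p**2+1050p+7020) + ((7744/1681)p**2+(38720/1681)p+77440/1681)
  -246p**3-528p**2+1050p+7020 = (-(206763/3872)p+590031/3872)((7744/1681)p**2+(38720/1681)p+77440/1681) + (0)
Last nonzero remainder: (7744/1681)p**2+(38720/1681)p+77440/1681. Dividing through by 7744/1681 gives the monic gcd p**2+5p+10.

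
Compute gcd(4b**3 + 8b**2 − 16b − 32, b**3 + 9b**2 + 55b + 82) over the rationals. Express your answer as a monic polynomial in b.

By polynomial division,
  4b**3 + 8b**2 − 16b − 32 = (4)(b**3 + 9b**2 + 55b + 82) + (−28b**2 − 236b − 360)
  b**3 + 9b**2 + 55b + 82 = (−(1/28)b − 1/49)(−28b**2 − 236b − 360) + ((1829/49)b + 3658/49)
  −28b**2 − 236b − 360 = (−(1372/1829)b − 8820/1829)((1829/49)b + 3658/49) + (0)
Last nonzero remainder: (1829/49)b + 3658/49. Dividing through by 1829/49 gives the monic gcd b + 2.

b + 2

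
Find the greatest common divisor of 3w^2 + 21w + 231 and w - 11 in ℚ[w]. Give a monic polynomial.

1

Euclidean algorithm in ℚ[w]:
  3w^2 + 21w + 231 = (3w + 54)(w - 11) + (825)
  w - 11 = ((1/825)w - 1/75)(825) + (0)
The last nonzero remainder is the constant 825, so the polynomials are coprime and gcd = 1.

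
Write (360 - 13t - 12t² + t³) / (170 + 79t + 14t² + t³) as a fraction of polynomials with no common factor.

(72 - 17t + t²)/(34 + 9t + t²)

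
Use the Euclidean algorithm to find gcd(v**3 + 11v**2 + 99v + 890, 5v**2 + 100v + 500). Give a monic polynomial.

v + 10

Apply the Euclidean algorithm:
  v**3 + 11v**2 + 99v + 890 = ((1/5)v − 9/5)(5v**2 + 100v + 500) + (179v + 1790)
  5v**2 + 100v + 500 = ((5/179)v + 50/179)(179v + 1790) + (0)
Last nonzero remainder: 179v + 1790. Dividing through by 179 gives the monic gcd v + 10.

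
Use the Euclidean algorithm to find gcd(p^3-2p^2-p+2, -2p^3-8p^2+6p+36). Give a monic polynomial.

p-2

Repeated division with remainder:
  p^3-2p^2-p+2 = (-1/2)(-2p^3-8p^2+6p+36) + (-6p^2+2p+20)
  -2p^3-8p^2+6p+36 = ((1/3)p+13/9)(-6p^2+2p+20) + (-(32/9)p+64/9)
  -6p^2+2p+20 = ((27/16)p+45/16)(-(32/9)p+64/9) + (0)
Last nonzero remainder: -(32/9)p+64/9. Dividing through by -32/9 gives the monic gcd p-2.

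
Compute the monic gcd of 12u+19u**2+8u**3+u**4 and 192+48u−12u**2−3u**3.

By polynomial division,
  u**4+8u**3+19u**2+12u = (−(1/3)u−4/3)(−3u**3−12u**2+48u+192) + (19u**2+140u+256)
  −3u**3−12u**2+48u+192 = (−(3/19)u+192/361)(19u**2+140u+256) + ((5040/361)u+20160/361)
  19u**2+140u+256 = ((6859/5040)u+1444/315)((5040/361)u+20160/361) + (0)
Last nonzero remainder: (5040/361)u+20160/361. Dividing through by 5040/361 gives the monic gcd u+4.

4+u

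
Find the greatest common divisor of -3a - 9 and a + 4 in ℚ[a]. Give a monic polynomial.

1

Repeated division with remainder:
  -3a - 9 = (-3)(a + 4) + (3)
  a + 4 = ((1/3)a + 4/3)(3) + (0)
The last nonzero remainder is the constant 3, so the polynomials are coprime and gcd = 1.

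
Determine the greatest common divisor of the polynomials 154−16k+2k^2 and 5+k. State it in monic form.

1

Euclidean algorithm in ℚ[k]:
  2k^2−16k+154 = (2k−26)(k+5) + (284)
  k+5 = ((1/284)k+5/284)(284) + (0)
The last nonzero remainder is the constant 284, so the polynomials are coprime and gcd = 1.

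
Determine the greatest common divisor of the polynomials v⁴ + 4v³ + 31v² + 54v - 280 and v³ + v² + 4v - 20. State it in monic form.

v - 2

Repeated division with remainder:
  v⁴ + 4v³ + 31v² + 54v - 280 = (v + 3)(v³ + v² + 4v - 20) + (24v² + 62v - 220)
  v³ + v² + 4v - 20 = ((1/24)v - 19/288)(24v² + 62v - 220) + ((2485/144)v - 2485/72)
  24v² + 62v - 220 = ((3456/2485)v + 3168/497)((2485/144)v - 2485/72) + (0)
Last nonzero remainder: (2485/144)v - 2485/72. Dividing through by 2485/144 gives the monic gcd v - 2.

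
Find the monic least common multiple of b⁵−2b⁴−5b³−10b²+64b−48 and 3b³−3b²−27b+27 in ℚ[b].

b⁶+b⁵−11b⁴−25b³+34b²+144b−144

Repeated division with remainder:
  b⁵−2b⁴−5b³−10b²+64b−48 = ((1/3)b²−(1/3)b+1)(3b³−3b²−27b+27) + (−25b²+100b−75)
  3b³−3b²−27b+27 = (−(3/25)b−9/25)(−25b²+100b−75) + (0)
Last nonzero remainder: −25b²+100b−75. Dividing through by −25 gives the monic gcd b²−4b+3.
Then lcm(f, g) = f·g / gcd(f, g); expanding and making the result monic gives the answer.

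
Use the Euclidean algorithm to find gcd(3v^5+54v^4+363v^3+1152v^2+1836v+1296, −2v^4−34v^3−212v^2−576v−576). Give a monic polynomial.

Euclidean algorithm in ℚ[v]:
  3v^5+54v^4+363v^3+1152v^2+1836v+1296 = (−(3/2)v−3/2)(−2v^4−34v^3−212v^2−576v−576) + (−6v^3−30v^2+108v+432)
  −2v^4−34v^3−212v^2−576v−576 = ((1/3)v+4)(−6v^3−30v^2+108v+432) + (−128v^2−1152v−2304)
  −6v^3−30v^2+108v+432 = ((3/64)v−3/16)(−128v^2−1152v−2304) + (0)
Last nonzero remainder: −128v^2−1152v−2304. Dividing through by −128 gives the monic gcd v^2+9v+18.

v^2+9v+18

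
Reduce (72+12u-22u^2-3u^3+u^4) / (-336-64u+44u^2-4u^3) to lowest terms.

By polynomial division,
  u^4-3u^3-22u^2+12u+72 = (-(1/4)u-2)(-4u^3+44u^2-64u-336) + (50u^2-200u-600)
  -4u^3+44u^2-64u-336 = (-(2/25)u+14/25)(50u^2-200u-600) + (0)
Last nonzero remainder: 50u^2-200u-600. Dividing through by 50 gives the monic gcd u^2-4u-12.
Cancel u^2-4u-12 from numerator and denominator to get the reduced form.

(6-u-u^2)/(-28+4u)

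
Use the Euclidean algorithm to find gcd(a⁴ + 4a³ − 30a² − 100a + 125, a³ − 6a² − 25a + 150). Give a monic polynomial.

a² − 25

By polynomial division,
  a⁴ + 4a³ − 30a² − 100a + 125 = (a + 10)(a³ − 6a² − 25a + 150) + (55a² − 1375)
  a³ − 6a² − 25a + 150 = ((1/55)a − 6/55)(55a² − 1375) + (0)
Last nonzero remainder: 55a² − 1375. Dividing through by 55 gives the monic gcd a² − 25.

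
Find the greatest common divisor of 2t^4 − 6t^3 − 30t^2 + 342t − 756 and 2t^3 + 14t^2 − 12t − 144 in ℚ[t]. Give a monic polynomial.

t^2 + 3t − 18

Apply the Euclidean algorithm:
  2t^4 − 6t^3 − 30t^2 + 342t − 756 = (t − 10)(2t^3 + 14t^2 − 12t − 144) + (122t^2 + 366t − 2196)
  2t^3 + 14t^2 − 12t − 144 = ((1/61)t + 4/61)(122t^2 + 366t − 2196) + (0)
Last nonzero remainder: 122t^2 + 366t − 2196. Dividing through by 122 gives the monic gcd t^2 + 3t − 18.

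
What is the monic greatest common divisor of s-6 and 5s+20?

1

Euclidean algorithm in ℚ[s]:
  s-6 = (1/5)(5s+20) + (-10)
  5s+20 = (-(1/2)s-2)(-10) + (0)
The last nonzero remainder is the constant -10, so the polynomials are coprime and gcd = 1.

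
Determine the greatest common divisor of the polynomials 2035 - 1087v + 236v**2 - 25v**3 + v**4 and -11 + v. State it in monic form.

By polynomial division,
  v**4 - 25v**3 + 236v**2 - 1087v + 2035 = (v**3 - 14v**2 + 82v - 185)(v - 11) + (0)
The last nonzero remainder v - 11 is already monic.

-11 + v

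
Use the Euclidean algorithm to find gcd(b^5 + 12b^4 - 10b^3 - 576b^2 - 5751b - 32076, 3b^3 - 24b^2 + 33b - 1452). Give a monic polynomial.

By polynomial division,
  b^5 + 12b^4 - 10b^3 - 576b^2 - 5751b - 32076 = ((1/3)b^2 + (20/3)b + 139/3)(3b^3 - 24b^2 + 33b - 1452) + (800b^2 + 2400b + 35200)
  3b^3 - 24b^2 + 33b - 1452 = ((3/800)b - 33/800)(800b^2 + 2400b + 35200) + (0)
Last nonzero remainder: 800b^2 + 2400b + 35200. Dividing through by 800 gives the monic gcd b^2 + 3b + 44.

b^2 + 3b + 44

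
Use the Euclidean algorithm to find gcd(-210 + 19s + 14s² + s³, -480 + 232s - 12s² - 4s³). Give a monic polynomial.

Apply the Euclidean algorithm:
  s³ + 14s² + 19s - 210 = (-1/4)(-4s³ - 12s² + 232s - 480) + (11s² + 77s - 330)
  -4s³ - 12s² + 232s - 480 = (-(4/11)s + 16/11)(11s² + 77s - 330) + (0)
Last nonzero remainder: 11s² + 77s - 330. Dividing through by 11 gives the monic gcd s² + 7s - 30.

-30 + 7s + s²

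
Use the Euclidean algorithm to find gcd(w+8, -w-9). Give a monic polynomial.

By polynomial division,
  w+8 = (-1)(-w-9) + (-1)
  -w-9 = (w+9)(-1) + (0)
The last nonzero remainder is the constant -1, so the polynomials are coprime and gcd = 1.

1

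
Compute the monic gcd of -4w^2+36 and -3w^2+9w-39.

1

Repeated division with remainder:
  -4w^2+36 = (4/3)(-3w^2+9w-39) + (-12w+88)
  -3w^2+9w-39 = ((1/4)w+13/12)(-12w+88) + (-403/3)
  -12w+88 = ((36/403)w-264/403)(-403/3) + (0)
The last nonzero remainder is the constant -403/3, so the polynomials are coprime and gcd = 1.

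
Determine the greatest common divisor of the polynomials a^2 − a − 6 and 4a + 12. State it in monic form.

Repeated division with remainder:
  a^2 − a − 6 = ((1/4)a − 1)(4a + 12) + (6)
  4a + 12 = ((2/3)a + 2)(6) + (0)
The last nonzero remainder is the constant 6, so the polynomials are coprime and gcd = 1.

1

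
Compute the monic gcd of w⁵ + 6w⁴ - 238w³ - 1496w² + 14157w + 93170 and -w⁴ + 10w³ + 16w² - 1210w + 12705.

w² - 121

Apply the Euclidean algorithm:
  w⁵ + 6w⁴ - 238w³ - 1496w² + 14157w + 93170 = (-w - 16)(-w⁴ + 10w³ + 16w² - 1210w + 12705) + (-62w³ - 2450w² + 7502w + 296450)
  -w⁴ + 10w³ + 16w² - 1210w + 12705 = ((1/62)w - 1535/1922)(-62w³ - 2450w² + 7502w + 296450) + (-(1981280/961)w² + 239734880/961)
  -62w³ - 2450w² + 7502w + 296450 = ((29791/990640)w + 33635/28304)(-(1981280/961)w² + 239734880/961) + (0)
Last nonzero remainder: -(1981280/961)w² + 239734880/961. Dividing through by -1981280/961 gives the monic gcd w² - 121.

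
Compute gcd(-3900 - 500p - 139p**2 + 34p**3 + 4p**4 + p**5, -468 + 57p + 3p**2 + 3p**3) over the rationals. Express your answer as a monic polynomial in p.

39 + 5p + p**2

Repeated division with remainder:
  p**5 + 4p**4 + 34p**3 - 139p**2 - 500p - 3900 = ((1/3)p**2 + p + 4)(3p**3 + 3p**2 + 57p - 468) + (-52p**2 - 260p - 2028)
  3p**3 + 3p**2 + 57p - 468 = (-(3/52)p + 3/13)(-52p**2 - 260p - 2028) + (0)
Last nonzero remainder: -52p**2 - 260p - 2028. Dividing through by -52 gives the monic gcd p**2 + 5p + 39.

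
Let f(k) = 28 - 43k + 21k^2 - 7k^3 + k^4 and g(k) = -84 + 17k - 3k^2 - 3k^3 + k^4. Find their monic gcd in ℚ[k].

Repeated division with remainder:
  k^4 - 7k^3 + 21k^2 - 43k + 28 = (k^4 - 3k^3 - 3k^2 + 17k - 84) + (-4k^3 + 24k^2 - 60k + 112)
  k^4 - 3k^3 - 3k^2 + 17k - 84 = (-(1/4)k - 3/4)(-4k^3 + 24k^2 - 60k + 112) + (0)
Last nonzero remainder: -4k^3 + 24k^2 - 60k + 112. Dividing through by -4 gives the monic gcd k^3 - 6k^2 + 15k - 28.

-28 + 15k - 6k^2 + k^3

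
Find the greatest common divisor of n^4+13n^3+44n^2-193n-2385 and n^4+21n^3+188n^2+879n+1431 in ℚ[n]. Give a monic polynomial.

n^3+18n^2+134n+477

Apply the Euclidean algorithm:
  n^4+13n^3+44n^2-193n-2385 = (n^4+21n^3+188n^2+879n+1431) + (-8n^3-144n^2-1072n-3816)
  n^4+21n^3+188n^2+879n+1431 = (-(1/8)n-3/8)(-8n^3-144n^2-1072n-3816) + (0)
Last nonzero remainder: -8n^3-144n^2-1072n-3816. Dividing through by -8 gives the monic gcd n^3+18n^2+134n+477.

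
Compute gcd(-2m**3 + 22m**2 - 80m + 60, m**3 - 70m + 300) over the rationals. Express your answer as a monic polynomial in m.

m**2 - 10m + 30

By polynomial division,
  -2m**3 + 22m**2 - 80m + 60 = (-2)(m**3 - 70m + 300) + (22m**2 - 220m + 660)
  m**3 - 70m + 300 = ((1/22)m + 5/11)(22m**2 - 220m + 660) + (0)
Last nonzero remainder: 22m**2 - 220m + 660. Dividing through by 22 gives the monic gcd m**2 - 10m + 30.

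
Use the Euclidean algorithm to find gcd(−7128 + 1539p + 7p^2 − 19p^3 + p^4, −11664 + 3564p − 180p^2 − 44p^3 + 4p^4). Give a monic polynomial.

By polynomial division,
  p^4 − 19p^3 + 7p^2 + 1539p − 7128 = (1/4)(4p^4 − 44p^3 − 180p^2 + 3564p − 11664) + (−8p^3 + 52p^2 + 648p − 4212)
  4p^4 − 44p^3 − 180p^2 + 3564p − 11664 = (−(1/2)p + 9/4)(−8p^3 + 52p^2 + 648p − 4212) + (27p^2 − 2187)
  −8p^3 + 52p^2 + 648p − 4212 = (−(8/27)p + 52/27)(27p^2 − 2187) + (0)
Last nonzero remainder: 27p^2 − 2187. Dividing through by 27 gives the monic gcd p^2 − 81.

−81 + p^2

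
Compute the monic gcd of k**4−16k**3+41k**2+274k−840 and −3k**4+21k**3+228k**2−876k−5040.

By polynomial division,
  k**4−16k**3+41k**2+274k−840 = (−1/3)(−3k**4+21k**3+228k**2−876k−5040) + (−9k**3+117k**2−18k−2520)
  −3k**4+21k**3+228k**2−876k−5040 = ((1/3)k+2)(−9k**3+117k**2−18k−2520) + (0)
Last nonzero remainder: −9k**3+117k**2−18k−2520. Dividing through by −9 gives the monic gcd k**3−13k**2+2k+280.

k**3−13k**2+2k+280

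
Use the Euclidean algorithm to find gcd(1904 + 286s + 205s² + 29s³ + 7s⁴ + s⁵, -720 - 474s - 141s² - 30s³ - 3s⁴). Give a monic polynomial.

16 + 2s + s²

By polynomial division,
  s⁵ + 7s⁴ + 29s³ + 205s² + 286s + 1904 = (-(1/3)s + 1)(-3s⁴ - 30s³ - 141s² - 474s - 720) + (12s³ + 188s² + 520s + 2624)
  -3s⁴ - 30s³ - 141s² - 474s - 720 = (-(1/4)s + 17/12)(12s³ + 188s² + 520s + 2624) + (-(832/3)s² - (1664/3)s - 13312/3)
  12s³ + 188s² + 520s + 2624 = (-(9/208)s - 123/208)(-(832/3)s² - (1664/3)s - 13312/3) + (0)
Last nonzero remainder: -(832/3)s² - (1664/3)s - 13312/3. Dividing through by -832/3 gives the monic gcd s² + 2s + 16.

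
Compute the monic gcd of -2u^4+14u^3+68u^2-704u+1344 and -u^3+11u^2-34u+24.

Euclidean algorithm in ℚ[u]:
  -2u^4+14u^3+68u^2-704u+1344 = (2u+8)(-u^3+11u^2-34u+24) + (48u^2-480u+1152)
  -u^3+11u^2-34u+24 = (-(1/48)u+1/48)(48u^2-480u+1152) + (0)
Last nonzero remainder: 48u^2-480u+1152. Dividing through by 48 gives the monic gcd u^2-10u+24.

u^2-10u+24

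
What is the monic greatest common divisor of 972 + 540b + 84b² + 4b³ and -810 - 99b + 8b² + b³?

81 + 18b + b²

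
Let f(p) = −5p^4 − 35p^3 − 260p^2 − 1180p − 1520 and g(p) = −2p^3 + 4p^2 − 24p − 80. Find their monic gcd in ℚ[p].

p + 2

Apply the Euclidean algorithm:
  −5p^4 − 35p^3 − 260p^2 − 1180p − 1520 = ((5/2)p + 45/2)(−2p^3 + 4p^2 − 24p − 80) + (−290p^2 − 440p + 280)
  −2p^3 + 4p^2 − 24p − 80 = ((1/145)p − 102/4205)(−290p^2 − 440p + 280) + (−(30784/841)p − 61568/841)
  −290p^2 − 440p + 280 = ((121945/15392)p − 29435/7696)(−(30784/841)p − 61568/841) + (0)
Last nonzero remainder: −(30784/841)p − 61568/841. Dividing through by −30784/841 gives the monic gcd p + 2.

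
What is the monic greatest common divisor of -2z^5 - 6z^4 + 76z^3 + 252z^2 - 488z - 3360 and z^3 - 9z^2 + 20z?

z^2 - 9z + 20

By polynomial division,
  -2z^5 - 6z^4 + 76z^3 + 252z^2 - 488z - 3360 = (-2z^2 - 24z - 100)(z^3 - 9z^2 + 20z) + (-168z^2 + 1512z - 3360)
  z^3 - 9z^2 + 20z = (-(1/168)z)(-168z^2 + 1512z - 3360) + (0)
Last nonzero remainder: -168z^2 + 1512z - 3360. Dividing through by -168 gives the monic gcd z^2 - 9z + 20.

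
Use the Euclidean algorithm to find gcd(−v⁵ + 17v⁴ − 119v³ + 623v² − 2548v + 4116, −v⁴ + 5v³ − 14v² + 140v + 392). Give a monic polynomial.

v³ − 7v² + 28v − 196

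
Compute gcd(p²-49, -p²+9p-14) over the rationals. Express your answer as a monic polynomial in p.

p-7

Repeated division with remainder:
  p²-49 = (-1)(-p²+9p-14) + (9p-63)
  -p²+9p-14 = (-(1/9)p+2/9)(9p-63) + (0)
Last nonzero remainder: 9p-63. Dividing through by 9 gives the monic gcd p-7.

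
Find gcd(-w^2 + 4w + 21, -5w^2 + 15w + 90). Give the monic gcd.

w + 3

Euclidean algorithm in ℚ[w]:
  -w^2 + 4w + 21 = (1/5)(-5w^2 + 15w + 90) + (w + 3)
  -5w^2 + 15w + 90 = (-5w + 30)(w + 3) + (0)
The last nonzero remainder w + 3 is already monic.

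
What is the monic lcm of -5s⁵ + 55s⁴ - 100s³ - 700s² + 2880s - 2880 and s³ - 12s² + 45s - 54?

Euclidean algorithm in ℚ[s]:
  -5s⁵ + 55s⁴ - 100s³ - 700s² + 2880s - 2880 = (-5s² - 5s + 65)(s³ - 12s² + 45s - 54) + (35s² - 315s + 630)
  s³ - 12s² + 45s - 54 = ((1/35)s - 3/35)(35s² - 315s + 630) + (0)
Last nonzero remainder: 35s² - 315s + 630. Dividing through by 35 gives the monic gcd s² - 9s + 18.
Then lcm(f, g) = f·g / gcd(f, g); expanding and making the result monic gives the answer.

s⁶ - 14s⁵ + 53s⁴ + 80s³ - 996s² + 2304s - 1728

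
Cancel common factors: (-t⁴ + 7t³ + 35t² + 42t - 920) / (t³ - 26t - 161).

(-t² + 14t - 40)/(t - 7)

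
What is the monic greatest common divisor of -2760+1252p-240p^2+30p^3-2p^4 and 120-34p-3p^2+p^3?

-5+p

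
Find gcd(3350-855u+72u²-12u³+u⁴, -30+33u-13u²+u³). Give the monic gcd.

-10+u

Euclidean algorithm in ℚ[u]:
  u⁴-12u³+72u²-855u+3350 = (u+1)(u³-13u²+33u-30) + (52u²-858u+3380)
  u³-13u²+33u-30 = ((1/52)u+7/104)(52u²-858u+3380) + ((103/4)u-515/2)
  52u²-858u+3380 = ((208/103)u-1352/103)((103/4)u-515/2) + (0)
Last nonzero remainder: (103/4)u-515/2. Dividing through by 103/4 gives the monic gcd u-10.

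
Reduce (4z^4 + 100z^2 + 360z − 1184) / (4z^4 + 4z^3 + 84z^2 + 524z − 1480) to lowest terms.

(z + 4)/(z + 5)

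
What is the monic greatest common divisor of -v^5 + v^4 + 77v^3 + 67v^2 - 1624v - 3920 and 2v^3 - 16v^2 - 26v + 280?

Apply the Euclidean algorithm:
  -v^5 + v^4 + 77v^3 + 67v^2 - 1624v - 3920 = (-(1/2)v^2 - (7/2)v + 4)(2v^3 - 16v^2 - 26v + 280) + (180v^2 - 540v - 5040)
  2v^3 - 16v^2 - 26v + 280 = ((1/90)v - 1/18)(180v^2 - 540v - 5040) + (0)
Last nonzero remainder: 180v^2 - 540v - 5040. Dividing through by 180 gives the monic gcd v^2 - 3v - 28.

v^2 - 3v - 28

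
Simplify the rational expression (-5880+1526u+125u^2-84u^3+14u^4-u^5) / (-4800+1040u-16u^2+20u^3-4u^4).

Repeated division with remainder:
  -u^5+14u^4-84u^3+125u^2+1526u-5880 = ((1/4)u-9/4)(-4u^4+20u^3-16u^2+1040u-4800) + (-35u^3-171u^2+5066u-16680)
  -4u^4+20u^3-16u^2+1040u-4800 = ((4/35)u-1384/1225)(-35u^3-171u^2+5066u-16680) + (-(965504/1225)u^2+(10620544/1225)u-5793024/245)
  -35u^3-171u^2+5066u-16680 = ((42875/965504)u+170275/241376)(-(965504/1225)u^2+(10620544/1225)u-5793024/245) + (0)
Last nonzero remainder: -(965504/1225)u^2+(10620544/1225)u-5793024/245. Dividing through by -965504/1225 gives the monic gcd u^2-11u+30.
Cancel u^2-11u+30 from numerator and denominator to get the reduced form.

(196+21u-3u^2+u^3)/(160+24u+4u^2)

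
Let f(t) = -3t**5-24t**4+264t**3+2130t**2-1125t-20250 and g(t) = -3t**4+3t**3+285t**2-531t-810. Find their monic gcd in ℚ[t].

By polynomial division,
  -3t**5-24t**4+264t**3+2130t**2-1125t-20250 = (t+9)(-3t**4+3t**3+285t**2-531t-810) + (-48t**3+96t**2+4464t-12960)
  -3t**4+3t**3+285t**2-531t-810 = ((1/16)t+1/16)(-48t**3+96t**2+4464t-12960) + (0)
Last nonzero remainder: -48t**3+96t**2+4464t-12960. Dividing through by -48 gives the monic gcd t**3-2t**2-93t+270.

t**3-2t**2-93t+270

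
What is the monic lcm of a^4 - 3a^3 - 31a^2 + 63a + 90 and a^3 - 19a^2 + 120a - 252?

By polynomial division,
  a^4 - 3a^3 - 31a^2 + 63a + 90 = (a + 16)(a^3 - 19a^2 + 120a - 252) + (153a^2 - 1605a + 4122)
  a^3 - 19a^2 + 120a - 252 = ((1/153)a - 434/7803)(153a^2 - 1605a + 4122) + ((9856/2601)a - 19712/867)
  153a^2 - 1605a + 4122 = ((397953/9856)a - 1786887/9856)((9856/2601)a - 19712/867) + (0)
Last nonzero remainder: (9856/2601)a - 19712/867. Dividing through by 9856/2601 gives the monic gcd a - 6.
Then lcm(f, g) = f·g / gcd(f, g); expanding and making the result monic gives the answer.

a^6 - 16a^5 + 50a^4 + 340a^3 - 2031a^2 + 1476a + 3780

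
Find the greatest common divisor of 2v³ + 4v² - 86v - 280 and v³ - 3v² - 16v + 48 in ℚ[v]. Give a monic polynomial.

Apply the Euclidean algorithm:
  2v³ + 4v² - 86v - 280 = (2)(v³ - 3v² - 16v + 48) + (10v² - 54v - 376)
  v³ - 3v² - 16v + 48 = ((1/10)v + 6/25)(10v² - 54v - 376) + ((864/25)v + 3456/25)
  10v² - 54v - 376 = ((125/432)v - 1175/432)((864/25)v + 3456/25) + (0)
Last nonzero remainder: (864/25)v + 3456/25. Dividing through by 864/25 gives the monic gcd v + 4.

v + 4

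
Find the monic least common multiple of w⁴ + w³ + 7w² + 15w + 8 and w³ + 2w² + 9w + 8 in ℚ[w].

w⁶ + 2w⁵ + 16w⁴ + 30w³ + 79w² + 128w + 64

By polynomial division,
  w⁴ + w³ + 7w² + 15w + 8 = (w − 1)(w³ + 2w² + 9w + 8) + (16w + 16)
  w³ + 2w² + 9w + 8 = ((1/16)w² + (1/16)w + 1/2)(16w + 16) + (0)
Last nonzero remainder: 16w + 16. Dividing through by 16 gives the monic gcd w + 1.
Then lcm(f, g) = f·g / gcd(f, g); expanding and making the result monic gives the answer.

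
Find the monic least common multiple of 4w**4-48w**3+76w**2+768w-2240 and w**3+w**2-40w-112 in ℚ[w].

w**5-8w**4-29w**3+268w**2+208w-2240

By polynomial division,
  4w**4-48w**3+76w**2+768w-2240 = (4w-52)(w**3+w**2-40w-112) + (288w**2-864w-8064)
  w**3+w**2-40w-112 = ((1/288)w+1/72)(288w**2-864w-8064) + (0)
Last nonzero remainder: 288w**2-864w-8064. Dividing through by 288 gives the monic gcd w**2-3w-28.
Then lcm(f, g) = f·g / gcd(f, g); expanding and making the result monic gives the answer.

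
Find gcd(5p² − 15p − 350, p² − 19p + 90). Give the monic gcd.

p − 10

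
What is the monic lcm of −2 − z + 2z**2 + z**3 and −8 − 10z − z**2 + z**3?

8 + 2z − 9z**2 − 2z**3 + z**4

By polynomial division,
  z**3 + 2z**2 − z − 2 = (z**3 − z**2 − 10z − 8) + (3z**2 + 9z + 6)
  z**3 − z**2 − 10z − 8 = ((1/3)z − 4/3)(3z**2 + 9z + 6) + (0)
Last nonzero remainder: 3z**2 + 9z + 6. Dividing through by 3 gives the monic gcd z**2 + 3z + 2.
Then lcm(f, g) = f·g / gcd(f, g); expanding and making the result monic gives the answer.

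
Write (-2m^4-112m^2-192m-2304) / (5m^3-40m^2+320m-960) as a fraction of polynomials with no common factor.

Apply the Euclidean algorithm:
  -2m^4-112m^2-192m-2304 = (-(2/5)m-16/5)(5m^3-40m^2+320m-960) + (-112m^2+448m-5376)
  5m^3-40m^2+320m-960 = (-(5/112)m+5/28)(-112m^2+448m-5376) + (0)
Last nonzero remainder: -112m^2+448m-5376. Dividing through by -112 gives the monic gcd m^2-4m+48.
Cancel m^2-4m+48 from numerator and denominator to get the reduced form.

(-2m^2-8m-48)/(5m-20)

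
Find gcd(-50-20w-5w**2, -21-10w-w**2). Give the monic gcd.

1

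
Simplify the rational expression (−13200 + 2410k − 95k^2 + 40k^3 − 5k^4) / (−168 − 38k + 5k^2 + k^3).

By polynomial division,
  −5k^4 + 40k^3 − 95k^2 + 2410k − 13200 = (−5k + 65)(k^3 + 5k^2 − 38k − 168) + (−610k^2 + 4040k − 2280)
  k^3 + 5k^2 − 38k − 168 = (−(1/610)k − 709/37210)(−610k^2 + 4040k − 2280) + ((131130/3721)k − 786780/3721)
  −610k^2 + 4040k − 2280 = (−(226981/13113)k + 141398/13113)((131130/3721)k − 786780/3721) + (0)
Last nonzero remainder: (131130/3721)k − 786780/3721. Dividing through by 131130/3721 gives the monic gcd k − 6.
Cancel k − 6 from numerator and denominator to get the reduced form.

(2200 − 35k + 10k^2 − 5k^3)/(28 + 11k + k^2)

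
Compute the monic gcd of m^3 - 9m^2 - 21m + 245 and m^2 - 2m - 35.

Euclidean algorithm in ℚ[m]:
  m^3 - 9m^2 - 21m + 245 = (m - 7)(m^2 - 2m - 35) + (0)
The last nonzero remainder m^2 - 2m - 35 is already monic.

m^2 - 2m - 35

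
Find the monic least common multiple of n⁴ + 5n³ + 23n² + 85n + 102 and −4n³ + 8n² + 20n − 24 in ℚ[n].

Apply the Euclidean algorithm:
  n⁴ + 5n³ + 23n² + 85n + 102 = (−(1/4)n − 7/4)(−4n³ + 8n² + 20n − 24) + (42n² + 114n + 60)
  −4n³ + 8n² + 20n − 24 = (−(2/21)n + 22/49)(42n² + 114n + 60) + (−(1248/49)n − 2496/49)
  42n² + 114n + 60 = (−(343/208)n − 245/208)(−(1248/49)n − 2496/49) + (0)
Last nonzero remainder: −(1248/49)n − 2496/49. Dividing through by −1248/49 gives the monic gcd n + 2.
Then lcm(f, g) = f·g / gcd(f, g); expanding and making the result monic gives the answer.

n⁶ + n⁵ + 6n⁴ + 8n³ − 169n² − 153n + 306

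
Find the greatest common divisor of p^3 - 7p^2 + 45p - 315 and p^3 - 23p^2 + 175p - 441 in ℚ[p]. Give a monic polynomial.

p - 7

Repeated division with remainder:
  p^3 - 7p^2 + 45p - 315 = (p^3 - 23p^2 + 175p - 441) + (16p^2 - 130p + 126)
  p^3 - 23p^2 + 175p - 441 = ((1/16)p - 119/128)(16p^2 - 130p + 126) + ((2961/64)p - 20727/64)
  16p^2 - 130p + 126 = ((1024/2961)p - 128/329)((2961/64)p - 20727/64) + (0)
Last nonzero remainder: (2961/64)p - 20727/64. Dividing through by 2961/64 gives the monic gcd p - 7.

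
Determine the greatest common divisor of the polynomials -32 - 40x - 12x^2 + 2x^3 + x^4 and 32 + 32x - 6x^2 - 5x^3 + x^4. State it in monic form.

-8 - 2x + x^2

Euclidean algorithm in ℚ[x]:
  x^4 + 2x^3 - 12x^2 - 40x - 32 = (x^4 - 5x^3 - 6x^2 + 32x + 32) + (7x^3 - 6x^2 - 72x - 64)
  x^4 - 5x^3 - 6x^2 + 32x + 32 = ((1/7)x - 29/49)(7x^3 - 6x^2 - 72x - 64) + ((36/49)x^2 - (72/49)x - 288/49)
  7x^3 - 6x^2 - 72x - 64 = ((343/36)x + 98/9)((36/49)x^2 - (72/49)x - 288/49) + (0)
Last nonzero remainder: (36/49)x^2 - (72/49)x - 288/49. Dividing through by 36/49 gives the monic gcd x^2 - 2x - 8.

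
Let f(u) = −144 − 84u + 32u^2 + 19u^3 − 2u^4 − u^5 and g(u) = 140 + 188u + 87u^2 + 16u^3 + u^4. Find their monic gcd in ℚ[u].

Apply the Euclidean algorithm:
  −u^5 − 2u^4 + 19u^3 + 32u^2 − 84u − 144 = (−u + 14)(u^4 + 16u^3 + 87u^2 + 188u + 140) + (−118u^3 − 998u^2 − 2576u − 2104)
  u^4 + 16u^3 + 87u^2 + 188u + 140 = (−(1/118)u − 445/6962)(−118u^3 − 998u^2 − 2576u − 2104) + ((4800/3481)u^2 + (19200/3481)u + 19200/3481)
  −118u^3 − 998u^2 − 2576u − 2104 = (−(205379/2400)u − 915503/2400)((4800/3481)u^2 + (19200/3481)u + 19200/3481) + (0)
Last nonzero remainder: (4800/3481)u^2 + (19200/3481)u + 19200/3481. Dividing through by 4800/3481 gives the monic gcd u^2 + 4u + 4.

4 + 4u + u^2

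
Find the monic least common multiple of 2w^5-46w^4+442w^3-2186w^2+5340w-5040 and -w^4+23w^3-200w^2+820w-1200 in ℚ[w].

Apply the Euclidean algorithm:
  2w^5-46w^4+442w^3-2186w^2+5340w-5040 = (-2w)(-w^4+23w^3-200w^2+820w-1200) + (42w^3-546w^2+2940w-5040)
  -w^4+23w^3-200w^2+820w-1200 = (-(1/42)w+5/21)(42w^3-546w^2+2940w-5040) + (0)
Last nonzero remainder: 42w^3-546w^2+2940w-5040. Dividing through by 42 gives the monic gcd w^3-13w^2+70w-120.
Then lcm(f, g) = f·g / gcd(f, g); expanding and making the result monic gives the answer.

w^6-33w^5+451w^4-3303w^3+13600w^2-29220w+25200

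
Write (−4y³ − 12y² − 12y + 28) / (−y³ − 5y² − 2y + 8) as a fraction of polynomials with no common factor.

By polynomial division,
  −4y³ − 12y² − 12y + 28 = (4)(−y³ − 5y² − 2y + 8) + (8y² − 4y − 4)
  −y³ − 5y² − 2y + 8 = (−(1/8)y − 11/16)(8y² − 4y − 4) + (−(21/4)y + 21/4)
  8y² − 4y − 4 = (−(32/21)y − 16/21)(−(21/4)y + 21/4) + (0)
Last nonzero remainder: −(21/4)y + 21/4. Dividing through by −21/4 gives the monic gcd y − 1.
Cancel y − 1 from numerator and denominator to get the reduced form.

(4y² + 16y + 28)/(y² + 6y + 8)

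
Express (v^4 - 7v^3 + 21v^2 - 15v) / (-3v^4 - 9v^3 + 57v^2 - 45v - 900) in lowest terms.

(-v^2 + v)/(3v^2 + 27v + 60)

Repeated division with remainder:
  v^4 - 7v^3 + 21v^2 - 15v = (-1/3)(-3v^4 - 9v^3 + 57v^2 - 45v - 900) + (-10v^3 + 40v^2 - 30v - 300)
  -3v^4 - 9v^3 + 57v^2 - 45v - 900 = ((3/10)v + 21/10)(-10v^3 + 40v^2 - 30v - 300) + (-18v^2 + 108v - 270)
  -10v^3 + 40v^2 - 30v - 300 = ((5/9)v + 10/9)(-18v^2 + 108v - 270) + (0)
Last nonzero remainder: -18v^2 + 108v - 270. Dividing through by -18 gives the monic gcd v^2 - 6v + 15.
Cancel v^2 - 6v + 15 from numerator and denominator to get the reduced form.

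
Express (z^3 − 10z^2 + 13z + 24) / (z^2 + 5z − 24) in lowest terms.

(z^2 − 7z − 8)/(z + 8)

Euclidean algorithm in ℚ[z]:
  z^3 − 10z^2 + 13z + 24 = (z − 15)(z^2 + 5z − 24) + (112z − 336)
  z^2 + 5z − 24 = ((1/112)z + 1/14)(112z − 336) + (0)
Last nonzero remainder: 112z − 336. Dividing through by 112 gives the monic gcd z − 3.
Cancel z − 3 from numerator and denominator to get the reduced form.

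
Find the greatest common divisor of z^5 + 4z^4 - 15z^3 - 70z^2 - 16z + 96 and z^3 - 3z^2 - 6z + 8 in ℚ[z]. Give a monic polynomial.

z^3 - 3z^2 - 6z + 8

Repeated division with remainder:
  z^5 + 4z^4 - 15z^3 - 70z^2 - 16z + 96 = (z^2 + 7z + 12)(z^3 - 3z^2 - 6z + 8) + (0)
The last nonzero remainder z^3 - 3z^2 - 6z + 8 is already monic.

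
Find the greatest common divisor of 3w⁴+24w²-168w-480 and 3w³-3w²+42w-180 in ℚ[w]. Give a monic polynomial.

w²+2w+20

Euclidean algorithm in ℚ[w]:
  3w⁴+24w²-168w-480 = (w+1)(3w³-3w²+42w-180) + (-15w²-30w-300)
  3w³-3w²+42w-180 = (-(1/5)w+3/5)(-15w²-30w-300) + (0)
Last nonzero remainder: -15w²-30w-300. Dividing through by -15 gives the monic gcd w²+2w+20.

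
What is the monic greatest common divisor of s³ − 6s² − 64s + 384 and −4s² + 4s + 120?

s − 6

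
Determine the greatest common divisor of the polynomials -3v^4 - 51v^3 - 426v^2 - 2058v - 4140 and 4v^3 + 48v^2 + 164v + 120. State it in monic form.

v^2 + 11v + 30

By polynomial division,
  -3v^4 - 51v^3 - 426v^2 - 2058v - 4140 = (-(3/4)v - 15/4)(4v^3 + 48v^2 + 164v + 120) + (-123v^2 - 1353v - 3690)
  4v^3 + 48v^2 + 164v + 120 = (-(4/123)v - 4/123)(-123v^2 - 1353v - 3690) + (0)
Last nonzero remainder: -123v^2 - 1353v - 3690. Dividing through by -123 gives the monic gcd v^2 + 11v + 30.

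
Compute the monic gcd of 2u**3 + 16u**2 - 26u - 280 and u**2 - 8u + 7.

Euclidean algorithm in ℚ[u]:
  2u**3 + 16u**2 - 26u - 280 = (2u + 32)(u**2 - 8u + 7) + (216u - 504)
  u**2 - 8u + 7 = ((1/216)u - 17/648)(216u - 504) + (-56/9)
  216u - 504 = (-(243/7)u + 81)(-56/9) + (0)
The last nonzero remainder is the constant -56/9, so the polynomials are coprime and gcd = 1.

1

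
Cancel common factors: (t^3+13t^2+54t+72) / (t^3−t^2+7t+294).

(t^2+7t+12)/(t^2−7t+49)

Repeated division with remainder:
  t^3+13t^2+54t+72 = (t^3−t^2+7t+294) + (14t^2+47t−222)
  t^3−t^2+7t+294 = ((1/14)t−61/196)(14t^2+47t−222) + ((7347/196)t+22041/98)
  14t^2+47t−222 = ((2744/7347)t−7252/7347)((7347/196)t+22041/98) + (0)
Last nonzero remainder: (7347/196)t+22041/98. Dividing through by 7347/196 gives the monic gcd t+6.
Cancel t+6 from numerator and denominator to get the reduced form.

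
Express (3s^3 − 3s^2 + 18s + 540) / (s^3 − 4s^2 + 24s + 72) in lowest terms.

(3s + 15)/(s + 2)

Apply the Euclidean algorithm:
  3s^3 − 3s^2 + 18s + 540 = (3)(s^3 − 4s^2 + 24s + 72) + (9s^2 − 54s + 324)
  s^3 − 4s^2 + 24s + 72 = ((1/9)s + 2/9)(9s^2 − 54s + 324) + (0)
Last nonzero remainder: 9s^2 − 54s + 324. Dividing through by 9 gives the monic gcd s^2 − 6s + 36.
Cancel s^2 − 6s + 36 from numerator and denominator to get the reduced form.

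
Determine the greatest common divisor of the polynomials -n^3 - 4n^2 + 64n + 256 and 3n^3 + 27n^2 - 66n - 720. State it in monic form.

Euclidean algorithm in ℚ[n]:
  -n^3 - 4n^2 + 64n + 256 = (-1/3)(3n^3 + 27n^2 - 66n - 720) + (5n^2 + 42n + 16)
  3n^3 + 27n^2 - 66n - 720 = ((3/5)n + 9/25)(5n^2 + 42n + 16) + (-(2268/25)n - 18144/25)
  5n^2 + 42n + 16 = (-(125/2268)n - 25/1134)(-(2268/25)n - 18144/25) + (0)
Last nonzero remainder: -(2268/25)n - 18144/25. Dividing through by -2268/25 gives the monic gcd n + 8.

n + 8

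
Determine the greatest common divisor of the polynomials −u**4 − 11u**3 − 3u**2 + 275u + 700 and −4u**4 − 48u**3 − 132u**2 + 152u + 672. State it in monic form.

By polynomial division,
  −u**4 − 11u**3 − 3u**2 + 275u + 700 = (1/4)(−4u**4 − 48u**3 − 132u**2 + 152u + 672) + (u**3 + 30u**2 + 237u + 532)
  −4u**4 − 48u**3 − 132u**2 + 152u + 672 = (−4u + 72)(u**3 + 30u**2 + 237u + 532) + (−1344u**2 − 14784u − 37632)
  u**3 + 30u**2 + 237u + 532 = (−(1/1344)u − 19/1344)(−1344u**2 − 14784u − 37632) + (0)
Last nonzero remainder: −1344u**2 − 14784u − 37632. Dividing through by −1344 gives the monic gcd u**2 + 11u + 28.

u**2 + 11u + 28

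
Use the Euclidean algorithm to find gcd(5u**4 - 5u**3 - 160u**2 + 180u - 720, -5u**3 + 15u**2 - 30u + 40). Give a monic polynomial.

u**2 - u + 4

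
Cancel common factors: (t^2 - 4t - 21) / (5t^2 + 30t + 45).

(t - 7)/(5t + 15)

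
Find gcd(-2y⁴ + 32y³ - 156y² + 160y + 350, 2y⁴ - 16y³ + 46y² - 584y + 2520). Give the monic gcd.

y² - 12y + 35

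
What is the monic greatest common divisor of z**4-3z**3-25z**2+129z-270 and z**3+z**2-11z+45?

Euclidean algorithm in ℚ[z]:
  z**4-3z**3-25z**2+129z-270 = (z-4)(z**3+z**2-11z+45) + (-10z**2+40z-90)
  z**3+z**2-11z+45 = (-(1/10)z-1/2)(-10z**2+40z-90) + (0)
Last nonzero remainder: -10z**2+40z-90. Dividing through by -10 gives the monic gcd z**2-4z+9.

z**2-4z+9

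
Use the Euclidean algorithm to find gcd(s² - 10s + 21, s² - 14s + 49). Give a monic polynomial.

Euclidean algorithm in ℚ[s]:
  s² - 10s + 21 = (s² - 14s + 49) + (4s - 28)
  s² - 14s + 49 = ((1/4)s - 7/4)(4s - 28) + (0)
Last nonzero remainder: 4s - 28. Dividing through by 4 gives the monic gcd s - 7.

s - 7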